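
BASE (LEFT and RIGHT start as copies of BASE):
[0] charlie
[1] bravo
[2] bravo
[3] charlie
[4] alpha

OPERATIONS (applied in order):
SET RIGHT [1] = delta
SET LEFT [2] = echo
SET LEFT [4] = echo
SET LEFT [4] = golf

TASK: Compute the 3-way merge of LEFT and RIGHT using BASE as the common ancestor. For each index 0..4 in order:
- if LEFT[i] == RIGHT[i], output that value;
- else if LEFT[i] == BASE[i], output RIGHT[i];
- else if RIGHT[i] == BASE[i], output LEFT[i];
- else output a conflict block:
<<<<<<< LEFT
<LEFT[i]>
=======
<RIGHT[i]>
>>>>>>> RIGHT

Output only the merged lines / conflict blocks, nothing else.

Final LEFT:  [charlie, bravo, echo, charlie, golf]
Final RIGHT: [charlie, delta, bravo, charlie, alpha]
i=0: L=charlie R=charlie -> agree -> charlie
i=1: L=bravo=BASE, R=delta -> take RIGHT -> delta
i=2: L=echo, R=bravo=BASE -> take LEFT -> echo
i=3: L=charlie R=charlie -> agree -> charlie
i=4: L=golf, R=alpha=BASE -> take LEFT -> golf

Answer: charlie
delta
echo
charlie
golf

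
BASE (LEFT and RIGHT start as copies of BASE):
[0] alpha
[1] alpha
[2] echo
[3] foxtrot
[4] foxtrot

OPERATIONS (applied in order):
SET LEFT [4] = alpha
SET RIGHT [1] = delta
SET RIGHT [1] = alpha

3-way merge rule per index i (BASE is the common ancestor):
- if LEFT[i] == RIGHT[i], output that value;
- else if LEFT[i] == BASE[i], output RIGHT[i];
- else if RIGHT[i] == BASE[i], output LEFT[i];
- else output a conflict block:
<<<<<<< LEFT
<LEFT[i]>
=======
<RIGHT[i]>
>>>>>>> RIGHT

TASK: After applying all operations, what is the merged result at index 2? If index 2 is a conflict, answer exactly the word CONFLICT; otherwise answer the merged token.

Final LEFT:  [alpha, alpha, echo, foxtrot, alpha]
Final RIGHT: [alpha, alpha, echo, foxtrot, foxtrot]
i=0: L=alpha R=alpha -> agree -> alpha
i=1: L=alpha R=alpha -> agree -> alpha
i=2: L=echo R=echo -> agree -> echo
i=3: L=foxtrot R=foxtrot -> agree -> foxtrot
i=4: L=alpha, R=foxtrot=BASE -> take LEFT -> alpha
Index 2 -> echo

Answer: echo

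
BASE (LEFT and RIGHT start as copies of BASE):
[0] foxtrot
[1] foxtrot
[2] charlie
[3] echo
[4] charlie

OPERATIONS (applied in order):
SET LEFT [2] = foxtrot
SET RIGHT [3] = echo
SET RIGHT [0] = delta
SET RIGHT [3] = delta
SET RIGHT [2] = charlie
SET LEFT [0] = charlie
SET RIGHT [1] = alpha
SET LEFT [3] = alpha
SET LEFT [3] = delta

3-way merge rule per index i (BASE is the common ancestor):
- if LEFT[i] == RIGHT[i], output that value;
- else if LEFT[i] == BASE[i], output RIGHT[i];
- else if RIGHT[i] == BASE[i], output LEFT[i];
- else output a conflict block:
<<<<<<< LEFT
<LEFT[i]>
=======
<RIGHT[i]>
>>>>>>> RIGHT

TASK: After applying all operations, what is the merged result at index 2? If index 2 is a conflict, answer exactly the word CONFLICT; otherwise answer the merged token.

Answer: foxtrot

Derivation:
Final LEFT:  [charlie, foxtrot, foxtrot, delta, charlie]
Final RIGHT: [delta, alpha, charlie, delta, charlie]
i=0: BASE=foxtrot L=charlie R=delta all differ -> CONFLICT
i=1: L=foxtrot=BASE, R=alpha -> take RIGHT -> alpha
i=2: L=foxtrot, R=charlie=BASE -> take LEFT -> foxtrot
i=3: L=delta R=delta -> agree -> delta
i=4: L=charlie R=charlie -> agree -> charlie
Index 2 -> foxtrot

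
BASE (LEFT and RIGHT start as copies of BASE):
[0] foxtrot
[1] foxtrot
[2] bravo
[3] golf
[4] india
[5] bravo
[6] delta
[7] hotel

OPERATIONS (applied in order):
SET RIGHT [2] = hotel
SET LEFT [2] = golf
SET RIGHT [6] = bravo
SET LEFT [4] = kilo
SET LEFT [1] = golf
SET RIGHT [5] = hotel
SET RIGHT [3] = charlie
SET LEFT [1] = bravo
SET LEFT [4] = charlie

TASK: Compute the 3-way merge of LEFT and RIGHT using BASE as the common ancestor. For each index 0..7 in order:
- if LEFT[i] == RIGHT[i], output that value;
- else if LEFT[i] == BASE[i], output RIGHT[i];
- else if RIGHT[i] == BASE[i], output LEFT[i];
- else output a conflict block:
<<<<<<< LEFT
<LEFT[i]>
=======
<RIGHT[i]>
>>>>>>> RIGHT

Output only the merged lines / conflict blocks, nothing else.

Answer: foxtrot
bravo
<<<<<<< LEFT
golf
=======
hotel
>>>>>>> RIGHT
charlie
charlie
hotel
bravo
hotel

Derivation:
Final LEFT:  [foxtrot, bravo, golf, golf, charlie, bravo, delta, hotel]
Final RIGHT: [foxtrot, foxtrot, hotel, charlie, india, hotel, bravo, hotel]
i=0: L=foxtrot R=foxtrot -> agree -> foxtrot
i=1: L=bravo, R=foxtrot=BASE -> take LEFT -> bravo
i=2: BASE=bravo L=golf R=hotel all differ -> CONFLICT
i=3: L=golf=BASE, R=charlie -> take RIGHT -> charlie
i=4: L=charlie, R=india=BASE -> take LEFT -> charlie
i=5: L=bravo=BASE, R=hotel -> take RIGHT -> hotel
i=6: L=delta=BASE, R=bravo -> take RIGHT -> bravo
i=7: L=hotel R=hotel -> agree -> hotel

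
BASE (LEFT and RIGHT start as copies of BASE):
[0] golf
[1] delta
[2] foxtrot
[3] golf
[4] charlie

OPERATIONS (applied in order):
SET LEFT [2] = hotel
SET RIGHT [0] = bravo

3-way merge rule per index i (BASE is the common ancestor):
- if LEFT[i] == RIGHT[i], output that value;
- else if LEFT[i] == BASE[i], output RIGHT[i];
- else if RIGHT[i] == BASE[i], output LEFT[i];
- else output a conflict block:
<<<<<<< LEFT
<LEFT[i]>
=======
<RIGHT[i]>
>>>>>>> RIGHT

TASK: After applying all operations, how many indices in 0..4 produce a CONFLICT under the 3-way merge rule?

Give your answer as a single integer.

Answer: 0

Derivation:
Final LEFT:  [golf, delta, hotel, golf, charlie]
Final RIGHT: [bravo, delta, foxtrot, golf, charlie]
i=0: L=golf=BASE, R=bravo -> take RIGHT -> bravo
i=1: L=delta R=delta -> agree -> delta
i=2: L=hotel, R=foxtrot=BASE -> take LEFT -> hotel
i=3: L=golf R=golf -> agree -> golf
i=4: L=charlie R=charlie -> agree -> charlie
Conflict count: 0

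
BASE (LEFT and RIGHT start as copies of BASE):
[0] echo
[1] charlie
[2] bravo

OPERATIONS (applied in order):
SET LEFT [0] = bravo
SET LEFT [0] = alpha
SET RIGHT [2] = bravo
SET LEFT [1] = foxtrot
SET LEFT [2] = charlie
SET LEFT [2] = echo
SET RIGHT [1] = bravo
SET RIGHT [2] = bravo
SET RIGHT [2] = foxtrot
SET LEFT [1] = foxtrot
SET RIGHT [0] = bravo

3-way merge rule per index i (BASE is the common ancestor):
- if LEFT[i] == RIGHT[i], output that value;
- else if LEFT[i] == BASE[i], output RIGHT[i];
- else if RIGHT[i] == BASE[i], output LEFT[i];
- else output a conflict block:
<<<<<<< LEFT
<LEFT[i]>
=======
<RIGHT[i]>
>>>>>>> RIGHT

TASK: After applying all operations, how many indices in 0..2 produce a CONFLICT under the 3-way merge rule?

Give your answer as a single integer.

Answer: 3

Derivation:
Final LEFT:  [alpha, foxtrot, echo]
Final RIGHT: [bravo, bravo, foxtrot]
i=0: BASE=echo L=alpha R=bravo all differ -> CONFLICT
i=1: BASE=charlie L=foxtrot R=bravo all differ -> CONFLICT
i=2: BASE=bravo L=echo R=foxtrot all differ -> CONFLICT
Conflict count: 3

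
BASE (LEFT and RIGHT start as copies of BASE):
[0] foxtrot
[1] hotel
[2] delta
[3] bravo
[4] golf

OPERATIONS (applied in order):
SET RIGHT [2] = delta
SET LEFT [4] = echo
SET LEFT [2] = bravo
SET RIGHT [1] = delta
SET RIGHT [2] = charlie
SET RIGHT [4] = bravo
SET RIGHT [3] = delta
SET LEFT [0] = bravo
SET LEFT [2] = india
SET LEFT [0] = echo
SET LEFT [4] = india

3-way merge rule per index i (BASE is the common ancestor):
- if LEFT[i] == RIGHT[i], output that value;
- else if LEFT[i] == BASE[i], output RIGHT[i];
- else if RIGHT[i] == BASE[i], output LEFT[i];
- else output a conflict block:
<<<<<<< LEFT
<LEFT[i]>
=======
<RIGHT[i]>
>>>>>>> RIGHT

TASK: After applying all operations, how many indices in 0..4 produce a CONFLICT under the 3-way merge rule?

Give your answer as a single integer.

Answer: 2

Derivation:
Final LEFT:  [echo, hotel, india, bravo, india]
Final RIGHT: [foxtrot, delta, charlie, delta, bravo]
i=0: L=echo, R=foxtrot=BASE -> take LEFT -> echo
i=1: L=hotel=BASE, R=delta -> take RIGHT -> delta
i=2: BASE=delta L=india R=charlie all differ -> CONFLICT
i=3: L=bravo=BASE, R=delta -> take RIGHT -> delta
i=4: BASE=golf L=india R=bravo all differ -> CONFLICT
Conflict count: 2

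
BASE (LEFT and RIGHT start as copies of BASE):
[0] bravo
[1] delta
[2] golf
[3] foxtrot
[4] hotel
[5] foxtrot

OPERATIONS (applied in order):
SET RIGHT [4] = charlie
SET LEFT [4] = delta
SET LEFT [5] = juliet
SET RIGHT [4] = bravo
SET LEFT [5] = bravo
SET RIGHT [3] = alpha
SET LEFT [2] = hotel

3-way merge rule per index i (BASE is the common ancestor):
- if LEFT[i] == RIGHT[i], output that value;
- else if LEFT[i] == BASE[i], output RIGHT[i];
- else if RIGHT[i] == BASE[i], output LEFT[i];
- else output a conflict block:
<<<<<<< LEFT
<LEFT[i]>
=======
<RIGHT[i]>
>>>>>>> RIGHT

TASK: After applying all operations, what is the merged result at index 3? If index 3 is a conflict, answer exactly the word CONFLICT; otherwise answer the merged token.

Answer: alpha

Derivation:
Final LEFT:  [bravo, delta, hotel, foxtrot, delta, bravo]
Final RIGHT: [bravo, delta, golf, alpha, bravo, foxtrot]
i=0: L=bravo R=bravo -> agree -> bravo
i=1: L=delta R=delta -> agree -> delta
i=2: L=hotel, R=golf=BASE -> take LEFT -> hotel
i=3: L=foxtrot=BASE, R=alpha -> take RIGHT -> alpha
i=4: BASE=hotel L=delta R=bravo all differ -> CONFLICT
i=5: L=bravo, R=foxtrot=BASE -> take LEFT -> bravo
Index 3 -> alpha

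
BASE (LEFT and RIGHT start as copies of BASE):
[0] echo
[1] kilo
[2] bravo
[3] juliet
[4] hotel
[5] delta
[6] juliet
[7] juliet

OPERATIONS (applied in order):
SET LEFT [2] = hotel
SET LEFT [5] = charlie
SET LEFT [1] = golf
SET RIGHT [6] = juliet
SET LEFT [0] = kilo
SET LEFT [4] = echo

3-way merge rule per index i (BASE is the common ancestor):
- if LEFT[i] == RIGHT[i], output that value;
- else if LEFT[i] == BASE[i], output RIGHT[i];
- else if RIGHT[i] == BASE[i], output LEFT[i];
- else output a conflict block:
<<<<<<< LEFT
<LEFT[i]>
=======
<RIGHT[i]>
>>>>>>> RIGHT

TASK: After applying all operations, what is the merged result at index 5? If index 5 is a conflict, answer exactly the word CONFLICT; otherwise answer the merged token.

Answer: charlie

Derivation:
Final LEFT:  [kilo, golf, hotel, juliet, echo, charlie, juliet, juliet]
Final RIGHT: [echo, kilo, bravo, juliet, hotel, delta, juliet, juliet]
i=0: L=kilo, R=echo=BASE -> take LEFT -> kilo
i=1: L=golf, R=kilo=BASE -> take LEFT -> golf
i=2: L=hotel, R=bravo=BASE -> take LEFT -> hotel
i=3: L=juliet R=juliet -> agree -> juliet
i=4: L=echo, R=hotel=BASE -> take LEFT -> echo
i=5: L=charlie, R=delta=BASE -> take LEFT -> charlie
i=6: L=juliet R=juliet -> agree -> juliet
i=7: L=juliet R=juliet -> agree -> juliet
Index 5 -> charlie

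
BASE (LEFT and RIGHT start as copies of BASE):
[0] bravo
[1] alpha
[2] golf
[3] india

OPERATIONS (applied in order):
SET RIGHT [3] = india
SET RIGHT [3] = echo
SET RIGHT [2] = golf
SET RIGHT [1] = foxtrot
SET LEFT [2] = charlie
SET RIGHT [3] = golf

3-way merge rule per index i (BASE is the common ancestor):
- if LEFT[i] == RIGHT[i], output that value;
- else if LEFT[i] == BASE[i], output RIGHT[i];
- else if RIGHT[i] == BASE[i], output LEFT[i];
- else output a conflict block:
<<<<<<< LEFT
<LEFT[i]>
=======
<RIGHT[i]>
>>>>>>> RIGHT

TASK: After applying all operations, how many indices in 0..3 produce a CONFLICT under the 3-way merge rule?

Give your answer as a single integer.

Final LEFT:  [bravo, alpha, charlie, india]
Final RIGHT: [bravo, foxtrot, golf, golf]
i=0: L=bravo R=bravo -> agree -> bravo
i=1: L=alpha=BASE, R=foxtrot -> take RIGHT -> foxtrot
i=2: L=charlie, R=golf=BASE -> take LEFT -> charlie
i=3: L=india=BASE, R=golf -> take RIGHT -> golf
Conflict count: 0

Answer: 0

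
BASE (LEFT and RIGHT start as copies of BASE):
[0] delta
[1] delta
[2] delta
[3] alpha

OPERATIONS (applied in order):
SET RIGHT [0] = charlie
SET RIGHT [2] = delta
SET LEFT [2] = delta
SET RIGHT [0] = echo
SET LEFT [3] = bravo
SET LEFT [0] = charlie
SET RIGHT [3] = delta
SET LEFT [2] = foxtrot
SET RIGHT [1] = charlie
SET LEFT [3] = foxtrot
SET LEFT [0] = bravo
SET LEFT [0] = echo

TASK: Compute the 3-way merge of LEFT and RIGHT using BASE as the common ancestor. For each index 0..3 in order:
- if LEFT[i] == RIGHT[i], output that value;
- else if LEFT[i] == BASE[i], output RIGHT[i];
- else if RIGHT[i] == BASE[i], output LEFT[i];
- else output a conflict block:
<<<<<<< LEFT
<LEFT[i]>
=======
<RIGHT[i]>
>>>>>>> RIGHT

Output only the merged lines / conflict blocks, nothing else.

Answer: echo
charlie
foxtrot
<<<<<<< LEFT
foxtrot
=======
delta
>>>>>>> RIGHT

Derivation:
Final LEFT:  [echo, delta, foxtrot, foxtrot]
Final RIGHT: [echo, charlie, delta, delta]
i=0: L=echo R=echo -> agree -> echo
i=1: L=delta=BASE, R=charlie -> take RIGHT -> charlie
i=2: L=foxtrot, R=delta=BASE -> take LEFT -> foxtrot
i=3: BASE=alpha L=foxtrot R=delta all differ -> CONFLICT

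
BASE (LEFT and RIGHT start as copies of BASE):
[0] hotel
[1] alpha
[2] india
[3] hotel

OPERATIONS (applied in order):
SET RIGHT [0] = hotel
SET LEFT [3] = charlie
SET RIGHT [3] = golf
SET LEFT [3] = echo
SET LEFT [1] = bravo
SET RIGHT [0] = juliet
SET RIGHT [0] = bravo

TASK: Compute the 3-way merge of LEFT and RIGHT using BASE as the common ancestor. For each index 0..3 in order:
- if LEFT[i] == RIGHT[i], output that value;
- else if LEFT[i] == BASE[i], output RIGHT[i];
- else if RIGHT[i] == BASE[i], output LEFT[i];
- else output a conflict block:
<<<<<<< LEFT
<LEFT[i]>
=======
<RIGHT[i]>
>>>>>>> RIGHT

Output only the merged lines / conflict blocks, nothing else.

Final LEFT:  [hotel, bravo, india, echo]
Final RIGHT: [bravo, alpha, india, golf]
i=0: L=hotel=BASE, R=bravo -> take RIGHT -> bravo
i=1: L=bravo, R=alpha=BASE -> take LEFT -> bravo
i=2: L=india R=india -> agree -> india
i=3: BASE=hotel L=echo R=golf all differ -> CONFLICT

Answer: bravo
bravo
india
<<<<<<< LEFT
echo
=======
golf
>>>>>>> RIGHT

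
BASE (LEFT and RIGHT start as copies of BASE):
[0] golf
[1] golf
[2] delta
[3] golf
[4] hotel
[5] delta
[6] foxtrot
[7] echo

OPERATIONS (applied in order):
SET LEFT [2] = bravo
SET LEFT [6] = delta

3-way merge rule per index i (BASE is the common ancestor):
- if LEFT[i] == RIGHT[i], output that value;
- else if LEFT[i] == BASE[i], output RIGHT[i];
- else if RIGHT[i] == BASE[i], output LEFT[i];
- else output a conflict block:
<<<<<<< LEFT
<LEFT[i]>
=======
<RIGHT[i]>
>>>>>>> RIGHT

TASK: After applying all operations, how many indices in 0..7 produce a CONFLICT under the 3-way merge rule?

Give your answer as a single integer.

Answer: 0

Derivation:
Final LEFT:  [golf, golf, bravo, golf, hotel, delta, delta, echo]
Final RIGHT: [golf, golf, delta, golf, hotel, delta, foxtrot, echo]
i=0: L=golf R=golf -> agree -> golf
i=1: L=golf R=golf -> agree -> golf
i=2: L=bravo, R=delta=BASE -> take LEFT -> bravo
i=3: L=golf R=golf -> agree -> golf
i=4: L=hotel R=hotel -> agree -> hotel
i=5: L=delta R=delta -> agree -> delta
i=6: L=delta, R=foxtrot=BASE -> take LEFT -> delta
i=7: L=echo R=echo -> agree -> echo
Conflict count: 0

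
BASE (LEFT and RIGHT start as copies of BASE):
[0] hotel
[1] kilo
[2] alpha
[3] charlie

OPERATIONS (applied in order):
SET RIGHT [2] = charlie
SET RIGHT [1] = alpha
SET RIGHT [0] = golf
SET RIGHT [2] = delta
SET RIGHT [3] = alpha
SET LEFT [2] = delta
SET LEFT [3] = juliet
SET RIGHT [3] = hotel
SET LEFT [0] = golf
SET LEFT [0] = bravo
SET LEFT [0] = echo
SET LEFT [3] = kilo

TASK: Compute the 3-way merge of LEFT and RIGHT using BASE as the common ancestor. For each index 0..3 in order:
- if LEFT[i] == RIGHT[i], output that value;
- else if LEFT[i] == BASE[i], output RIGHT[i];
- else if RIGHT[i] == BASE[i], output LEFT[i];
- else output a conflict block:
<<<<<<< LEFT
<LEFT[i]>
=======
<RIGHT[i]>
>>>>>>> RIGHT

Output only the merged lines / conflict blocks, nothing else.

Final LEFT:  [echo, kilo, delta, kilo]
Final RIGHT: [golf, alpha, delta, hotel]
i=0: BASE=hotel L=echo R=golf all differ -> CONFLICT
i=1: L=kilo=BASE, R=alpha -> take RIGHT -> alpha
i=2: L=delta R=delta -> agree -> delta
i=3: BASE=charlie L=kilo R=hotel all differ -> CONFLICT

Answer: <<<<<<< LEFT
echo
=======
golf
>>>>>>> RIGHT
alpha
delta
<<<<<<< LEFT
kilo
=======
hotel
>>>>>>> RIGHT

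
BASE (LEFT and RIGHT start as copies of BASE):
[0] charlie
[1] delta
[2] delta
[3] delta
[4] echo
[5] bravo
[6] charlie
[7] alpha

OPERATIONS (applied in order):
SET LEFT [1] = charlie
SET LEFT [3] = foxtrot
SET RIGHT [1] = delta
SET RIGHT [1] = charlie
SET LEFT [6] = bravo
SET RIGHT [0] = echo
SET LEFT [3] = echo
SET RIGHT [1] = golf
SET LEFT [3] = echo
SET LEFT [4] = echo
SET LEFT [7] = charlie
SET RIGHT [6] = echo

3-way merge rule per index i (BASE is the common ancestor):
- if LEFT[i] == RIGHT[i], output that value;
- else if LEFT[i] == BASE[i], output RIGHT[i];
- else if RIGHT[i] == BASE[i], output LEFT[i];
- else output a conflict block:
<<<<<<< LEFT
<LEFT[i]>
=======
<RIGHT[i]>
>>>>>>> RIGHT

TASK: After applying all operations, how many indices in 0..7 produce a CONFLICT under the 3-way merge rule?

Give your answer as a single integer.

Final LEFT:  [charlie, charlie, delta, echo, echo, bravo, bravo, charlie]
Final RIGHT: [echo, golf, delta, delta, echo, bravo, echo, alpha]
i=0: L=charlie=BASE, R=echo -> take RIGHT -> echo
i=1: BASE=delta L=charlie R=golf all differ -> CONFLICT
i=2: L=delta R=delta -> agree -> delta
i=3: L=echo, R=delta=BASE -> take LEFT -> echo
i=4: L=echo R=echo -> agree -> echo
i=5: L=bravo R=bravo -> agree -> bravo
i=6: BASE=charlie L=bravo R=echo all differ -> CONFLICT
i=7: L=charlie, R=alpha=BASE -> take LEFT -> charlie
Conflict count: 2

Answer: 2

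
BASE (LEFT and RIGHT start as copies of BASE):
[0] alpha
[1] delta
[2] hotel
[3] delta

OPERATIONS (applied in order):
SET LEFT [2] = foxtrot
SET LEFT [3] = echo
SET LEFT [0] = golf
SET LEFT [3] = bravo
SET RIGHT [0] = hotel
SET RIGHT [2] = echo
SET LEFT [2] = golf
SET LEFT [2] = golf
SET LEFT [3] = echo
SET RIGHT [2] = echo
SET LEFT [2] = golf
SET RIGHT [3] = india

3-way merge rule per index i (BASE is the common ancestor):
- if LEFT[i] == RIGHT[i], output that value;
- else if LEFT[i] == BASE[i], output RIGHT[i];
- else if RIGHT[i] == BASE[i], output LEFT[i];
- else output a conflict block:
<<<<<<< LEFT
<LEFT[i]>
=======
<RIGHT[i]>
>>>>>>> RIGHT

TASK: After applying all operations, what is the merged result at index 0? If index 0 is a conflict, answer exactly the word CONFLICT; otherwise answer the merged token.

Answer: CONFLICT

Derivation:
Final LEFT:  [golf, delta, golf, echo]
Final RIGHT: [hotel, delta, echo, india]
i=0: BASE=alpha L=golf R=hotel all differ -> CONFLICT
i=1: L=delta R=delta -> agree -> delta
i=2: BASE=hotel L=golf R=echo all differ -> CONFLICT
i=3: BASE=delta L=echo R=india all differ -> CONFLICT
Index 0 -> CONFLICT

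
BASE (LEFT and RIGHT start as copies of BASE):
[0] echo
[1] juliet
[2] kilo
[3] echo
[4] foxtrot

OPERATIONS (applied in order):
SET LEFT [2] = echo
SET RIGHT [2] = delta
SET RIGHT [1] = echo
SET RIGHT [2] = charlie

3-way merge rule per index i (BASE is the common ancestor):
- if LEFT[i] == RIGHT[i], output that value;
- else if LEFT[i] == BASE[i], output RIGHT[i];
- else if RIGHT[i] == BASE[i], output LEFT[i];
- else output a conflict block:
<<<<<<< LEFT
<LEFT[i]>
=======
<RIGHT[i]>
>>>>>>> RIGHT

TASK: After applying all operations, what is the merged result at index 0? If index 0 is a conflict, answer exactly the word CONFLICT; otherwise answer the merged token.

Answer: echo

Derivation:
Final LEFT:  [echo, juliet, echo, echo, foxtrot]
Final RIGHT: [echo, echo, charlie, echo, foxtrot]
i=0: L=echo R=echo -> agree -> echo
i=1: L=juliet=BASE, R=echo -> take RIGHT -> echo
i=2: BASE=kilo L=echo R=charlie all differ -> CONFLICT
i=3: L=echo R=echo -> agree -> echo
i=4: L=foxtrot R=foxtrot -> agree -> foxtrot
Index 0 -> echo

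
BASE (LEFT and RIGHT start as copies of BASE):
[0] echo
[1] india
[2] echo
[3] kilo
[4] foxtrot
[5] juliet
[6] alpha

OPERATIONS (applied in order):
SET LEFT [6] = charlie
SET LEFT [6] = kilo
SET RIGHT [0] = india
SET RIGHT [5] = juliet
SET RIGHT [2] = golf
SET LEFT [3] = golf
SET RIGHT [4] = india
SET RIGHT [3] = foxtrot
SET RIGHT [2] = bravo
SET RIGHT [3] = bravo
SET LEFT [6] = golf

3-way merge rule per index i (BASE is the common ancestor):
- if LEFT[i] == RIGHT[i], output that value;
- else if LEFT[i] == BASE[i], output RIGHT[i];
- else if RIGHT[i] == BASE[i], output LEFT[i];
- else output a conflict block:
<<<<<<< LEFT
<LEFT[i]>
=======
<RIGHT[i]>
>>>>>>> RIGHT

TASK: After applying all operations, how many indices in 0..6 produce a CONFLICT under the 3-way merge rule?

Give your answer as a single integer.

Answer: 1

Derivation:
Final LEFT:  [echo, india, echo, golf, foxtrot, juliet, golf]
Final RIGHT: [india, india, bravo, bravo, india, juliet, alpha]
i=0: L=echo=BASE, R=india -> take RIGHT -> india
i=1: L=india R=india -> agree -> india
i=2: L=echo=BASE, R=bravo -> take RIGHT -> bravo
i=3: BASE=kilo L=golf R=bravo all differ -> CONFLICT
i=4: L=foxtrot=BASE, R=india -> take RIGHT -> india
i=5: L=juliet R=juliet -> agree -> juliet
i=6: L=golf, R=alpha=BASE -> take LEFT -> golf
Conflict count: 1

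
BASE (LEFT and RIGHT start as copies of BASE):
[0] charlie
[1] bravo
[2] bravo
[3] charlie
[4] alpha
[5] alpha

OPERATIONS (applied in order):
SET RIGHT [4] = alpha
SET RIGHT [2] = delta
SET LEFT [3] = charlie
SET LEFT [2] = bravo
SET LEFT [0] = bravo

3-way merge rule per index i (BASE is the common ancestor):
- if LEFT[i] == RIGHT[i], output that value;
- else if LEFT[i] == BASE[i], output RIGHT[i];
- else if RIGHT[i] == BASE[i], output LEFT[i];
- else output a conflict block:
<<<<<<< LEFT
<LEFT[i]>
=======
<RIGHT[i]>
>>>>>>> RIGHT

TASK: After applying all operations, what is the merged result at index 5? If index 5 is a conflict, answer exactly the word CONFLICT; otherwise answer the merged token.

Answer: alpha

Derivation:
Final LEFT:  [bravo, bravo, bravo, charlie, alpha, alpha]
Final RIGHT: [charlie, bravo, delta, charlie, alpha, alpha]
i=0: L=bravo, R=charlie=BASE -> take LEFT -> bravo
i=1: L=bravo R=bravo -> agree -> bravo
i=2: L=bravo=BASE, R=delta -> take RIGHT -> delta
i=3: L=charlie R=charlie -> agree -> charlie
i=4: L=alpha R=alpha -> agree -> alpha
i=5: L=alpha R=alpha -> agree -> alpha
Index 5 -> alpha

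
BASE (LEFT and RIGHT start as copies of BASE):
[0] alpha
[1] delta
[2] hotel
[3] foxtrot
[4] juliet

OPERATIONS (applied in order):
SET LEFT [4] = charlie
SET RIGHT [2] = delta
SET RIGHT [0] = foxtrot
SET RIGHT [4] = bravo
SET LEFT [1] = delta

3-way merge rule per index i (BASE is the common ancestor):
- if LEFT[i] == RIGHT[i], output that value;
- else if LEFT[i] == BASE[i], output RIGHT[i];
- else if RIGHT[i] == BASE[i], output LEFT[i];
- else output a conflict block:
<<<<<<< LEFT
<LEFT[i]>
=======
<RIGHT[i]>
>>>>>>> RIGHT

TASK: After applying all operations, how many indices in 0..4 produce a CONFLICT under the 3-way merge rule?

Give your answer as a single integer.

Final LEFT:  [alpha, delta, hotel, foxtrot, charlie]
Final RIGHT: [foxtrot, delta, delta, foxtrot, bravo]
i=0: L=alpha=BASE, R=foxtrot -> take RIGHT -> foxtrot
i=1: L=delta R=delta -> agree -> delta
i=2: L=hotel=BASE, R=delta -> take RIGHT -> delta
i=3: L=foxtrot R=foxtrot -> agree -> foxtrot
i=4: BASE=juliet L=charlie R=bravo all differ -> CONFLICT
Conflict count: 1

Answer: 1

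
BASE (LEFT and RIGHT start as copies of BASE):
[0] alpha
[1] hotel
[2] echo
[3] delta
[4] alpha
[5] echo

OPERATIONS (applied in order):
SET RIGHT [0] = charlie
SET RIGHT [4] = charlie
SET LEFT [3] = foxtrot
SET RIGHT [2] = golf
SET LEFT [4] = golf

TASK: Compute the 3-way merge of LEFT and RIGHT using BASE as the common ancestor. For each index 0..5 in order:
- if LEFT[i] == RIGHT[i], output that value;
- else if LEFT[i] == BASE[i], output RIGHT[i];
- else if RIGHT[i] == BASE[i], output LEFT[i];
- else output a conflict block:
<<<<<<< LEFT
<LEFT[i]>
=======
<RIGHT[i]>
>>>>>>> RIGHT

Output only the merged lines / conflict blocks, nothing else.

Answer: charlie
hotel
golf
foxtrot
<<<<<<< LEFT
golf
=======
charlie
>>>>>>> RIGHT
echo

Derivation:
Final LEFT:  [alpha, hotel, echo, foxtrot, golf, echo]
Final RIGHT: [charlie, hotel, golf, delta, charlie, echo]
i=0: L=alpha=BASE, R=charlie -> take RIGHT -> charlie
i=1: L=hotel R=hotel -> agree -> hotel
i=2: L=echo=BASE, R=golf -> take RIGHT -> golf
i=3: L=foxtrot, R=delta=BASE -> take LEFT -> foxtrot
i=4: BASE=alpha L=golf R=charlie all differ -> CONFLICT
i=5: L=echo R=echo -> agree -> echo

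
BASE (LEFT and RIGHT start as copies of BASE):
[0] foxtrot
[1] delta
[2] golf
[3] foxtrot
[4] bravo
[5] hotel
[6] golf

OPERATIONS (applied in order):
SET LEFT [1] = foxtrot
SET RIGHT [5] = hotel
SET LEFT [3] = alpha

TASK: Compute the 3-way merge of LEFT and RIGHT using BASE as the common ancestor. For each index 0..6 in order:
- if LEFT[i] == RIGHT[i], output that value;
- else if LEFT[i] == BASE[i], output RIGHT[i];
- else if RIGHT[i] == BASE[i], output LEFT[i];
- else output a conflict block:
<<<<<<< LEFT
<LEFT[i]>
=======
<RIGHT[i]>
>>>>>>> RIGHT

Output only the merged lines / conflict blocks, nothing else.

Final LEFT:  [foxtrot, foxtrot, golf, alpha, bravo, hotel, golf]
Final RIGHT: [foxtrot, delta, golf, foxtrot, bravo, hotel, golf]
i=0: L=foxtrot R=foxtrot -> agree -> foxtrot
i=1: L=foxtrot, R=delta=BASE -> take LEFT -> foxtrot
i=2: L=golf R=golf -> agree -> golf
i=3: L=alpha, R=foxtrot=BASE -> take LEFT -> alpha
i=4: L=bravo R=bravo -> agree -> bravo
i=5: L=hotel R=hotel -> agree -> hotel
i=6: L=golf R=golf -> agree -> golf

Answer: foxtrot
foxtrot
golf
alpha
bravo
hotel
golf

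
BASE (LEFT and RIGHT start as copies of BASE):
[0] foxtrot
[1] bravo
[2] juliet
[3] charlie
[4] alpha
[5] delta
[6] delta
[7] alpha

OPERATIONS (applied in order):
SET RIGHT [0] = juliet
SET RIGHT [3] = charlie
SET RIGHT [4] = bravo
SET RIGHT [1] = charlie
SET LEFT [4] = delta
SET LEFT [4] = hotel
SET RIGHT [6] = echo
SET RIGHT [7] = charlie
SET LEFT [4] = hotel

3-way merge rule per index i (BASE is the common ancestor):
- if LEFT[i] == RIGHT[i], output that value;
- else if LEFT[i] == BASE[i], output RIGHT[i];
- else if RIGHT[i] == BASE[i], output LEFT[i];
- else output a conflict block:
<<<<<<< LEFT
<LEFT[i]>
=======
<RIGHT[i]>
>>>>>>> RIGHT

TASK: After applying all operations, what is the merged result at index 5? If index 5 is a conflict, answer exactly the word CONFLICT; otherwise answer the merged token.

Final LEFT:  [foxtrot, bravo, juliet, charlie, hotel, delta, delta, alpha]
Final RIGHT: [juliet, charlie, juliet, charlie, bravo, delta, echo, charlie]
i=0: L=foxtrot=BASE, R=juliet -> take RIGHT -> juliet
i=1: L=bravo=BASE, R=charlie -> take RIGHT -> charlie
i=2: L=juliet R=juliet -> agree -> juliet
i=3: L=charlie R=charlie -> agree -> charlie
i=4: BASE=alpha L=hotel R=bravo all differ -> CONFLICT
i=5: L=delta R=delta -> agree -> delta
i=6: L=delta=BASE, R=echo -> take RIGHT -> echo
i=7: L=alpha=BASE, R=charlie -> take RIGHT -> charlie
Index 5 -> delta

Answer: delta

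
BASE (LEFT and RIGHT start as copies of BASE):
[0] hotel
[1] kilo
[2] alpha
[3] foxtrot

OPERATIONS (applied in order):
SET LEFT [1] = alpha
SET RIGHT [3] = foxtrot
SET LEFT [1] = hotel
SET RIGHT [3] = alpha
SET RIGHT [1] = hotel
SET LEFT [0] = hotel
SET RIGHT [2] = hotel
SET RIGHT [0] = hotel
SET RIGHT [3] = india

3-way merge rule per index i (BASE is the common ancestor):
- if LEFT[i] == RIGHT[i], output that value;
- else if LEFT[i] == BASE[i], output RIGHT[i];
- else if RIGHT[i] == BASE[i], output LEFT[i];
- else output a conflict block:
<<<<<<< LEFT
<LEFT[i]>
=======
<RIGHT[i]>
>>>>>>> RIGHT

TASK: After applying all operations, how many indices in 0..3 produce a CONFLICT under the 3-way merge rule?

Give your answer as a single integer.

Answer: 0

Derivation:
Final LEFT:  [hotel, hotel, alpha, foxtrot]
Final RIGHT: [hotel, hotel, hotel, india]
i=0: L=hotel R=hotel -> agree -> hotel
i=1: L=hotel R=hotel -> agree -> hotel
i=2: L=alpha=BASE, R=hotel -> take RIGHT -> hotel
i=3: L=foxtrot=BASE, R=india -> take RIGHT -> india
Conflict count: 0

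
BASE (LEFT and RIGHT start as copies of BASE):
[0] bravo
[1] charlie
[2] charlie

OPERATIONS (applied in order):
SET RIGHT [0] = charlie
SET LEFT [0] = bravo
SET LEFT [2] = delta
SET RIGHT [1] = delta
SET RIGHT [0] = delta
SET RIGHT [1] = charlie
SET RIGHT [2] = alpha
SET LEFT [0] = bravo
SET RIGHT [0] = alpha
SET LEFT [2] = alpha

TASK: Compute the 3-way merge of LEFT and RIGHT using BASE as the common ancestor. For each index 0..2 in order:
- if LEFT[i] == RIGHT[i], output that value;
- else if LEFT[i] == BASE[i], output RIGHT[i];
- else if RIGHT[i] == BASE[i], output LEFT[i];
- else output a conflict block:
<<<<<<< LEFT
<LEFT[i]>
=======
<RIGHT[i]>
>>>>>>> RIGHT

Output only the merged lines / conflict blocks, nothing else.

Final LEFT:  [bravo, charlie, alpha]
Final RIGHT: [alpha, charlie, alpha]
i=0: L=bravo=BASE, R=alpha -> take RIGHT -> alpha
i=1: L=charlie R=charlie -> agree -> charlie
i=2: L=alpha R=alpha -> agree -> alpha

Answer: alpha
charlie
alpha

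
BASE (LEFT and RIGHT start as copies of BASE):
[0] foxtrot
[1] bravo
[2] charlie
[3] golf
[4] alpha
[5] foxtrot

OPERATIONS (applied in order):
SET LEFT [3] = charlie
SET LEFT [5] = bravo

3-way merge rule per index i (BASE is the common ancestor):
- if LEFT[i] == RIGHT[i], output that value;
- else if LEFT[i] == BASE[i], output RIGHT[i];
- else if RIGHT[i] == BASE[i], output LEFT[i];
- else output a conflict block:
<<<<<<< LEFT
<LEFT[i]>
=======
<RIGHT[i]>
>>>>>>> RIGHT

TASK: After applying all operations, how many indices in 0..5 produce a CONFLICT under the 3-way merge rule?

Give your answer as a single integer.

Final LEFT:  [foxtrot, bravo, charlie, charlie, alpha, bravo]
Final RIGHT: [foxtrot, bravo, charlie, golf, alpha, foxtrot]
i=0: L=foxtrot R=foxtrot -> agree -> foxtrot
i=1: L=bravo R=bravo -> agree -> bravo
i=2: L=charlie R=charlie -> agree -> charlie
i=3: L=charlie, R=golf=BASE -> take LEFT -> charlie
i=4: L=alpha R=alpha -> agree -> alpha
i=5: L=bravo, R=foxtrot=BASE -> take LEFT -> bravo
Conflict count: 0

Answer: 0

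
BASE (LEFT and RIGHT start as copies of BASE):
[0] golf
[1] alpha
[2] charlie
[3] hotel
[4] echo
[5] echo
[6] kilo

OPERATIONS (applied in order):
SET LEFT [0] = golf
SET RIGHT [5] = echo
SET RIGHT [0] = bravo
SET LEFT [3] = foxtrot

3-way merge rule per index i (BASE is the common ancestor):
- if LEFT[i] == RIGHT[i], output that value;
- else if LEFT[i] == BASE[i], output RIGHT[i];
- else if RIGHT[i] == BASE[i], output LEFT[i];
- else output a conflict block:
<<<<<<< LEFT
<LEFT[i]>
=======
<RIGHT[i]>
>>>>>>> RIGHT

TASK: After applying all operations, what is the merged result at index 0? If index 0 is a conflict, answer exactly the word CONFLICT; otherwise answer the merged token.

Answer: bravo

Derivation:
Final LEFT:  [golf, alpha, charlie, foxtrot, echo, echo, kilo]
Final RIGHT: [bravo, alpha, charlie, hotel, echo, echo, kilo]
i=0: L=golf=BASE, R=bravo -> take RIGHT -> bravo
i=1: L=alpha R=alpha -> agree -> alpha
i=2: L=charlie R=charlie -> agree -> charlie
i=3: L=foxtrot, R=hotel=BASE -> take LEFT -> foxtrot
i=4: L=echo R=echo -> agree -> echo
i=5: L=echo R=echo -> agree -> echo
i=6: L=kilo R=kilo -> agree -> kilo
Index 0 -> bravo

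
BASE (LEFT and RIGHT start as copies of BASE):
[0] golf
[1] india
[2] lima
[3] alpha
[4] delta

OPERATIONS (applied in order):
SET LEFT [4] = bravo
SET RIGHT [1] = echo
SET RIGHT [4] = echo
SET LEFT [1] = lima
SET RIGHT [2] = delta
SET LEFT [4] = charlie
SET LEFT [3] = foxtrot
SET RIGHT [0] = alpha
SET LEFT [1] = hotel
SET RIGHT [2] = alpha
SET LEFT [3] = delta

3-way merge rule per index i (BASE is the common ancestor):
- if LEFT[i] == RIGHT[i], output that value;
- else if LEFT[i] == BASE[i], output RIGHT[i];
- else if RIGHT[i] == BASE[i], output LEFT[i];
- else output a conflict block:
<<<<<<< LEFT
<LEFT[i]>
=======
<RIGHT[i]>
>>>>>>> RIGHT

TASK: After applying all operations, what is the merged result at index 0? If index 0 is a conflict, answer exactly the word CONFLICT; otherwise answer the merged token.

Answer: alpha

Derivation:
Final LEFT:  [golf, hotel, lima, delta, charlie]
Final RIGHT: [alpha, echo, alpha, alpha, echo]
i=0: L=golf=BASE, R=alpha -> take RIGHT -> alpha
i=1: BASE=india L=hotel R=echo all differ -> CONFLICT
i=2: L=lima=BASE, R=alpha -> take RIGHT -> alpha
i=3: L=delta, R=alpha=BASE -> take LEFT -> delta
i=4: BASE=delta L=charlie R=echo all differ -> CONFLICT
Index 0 -> alpha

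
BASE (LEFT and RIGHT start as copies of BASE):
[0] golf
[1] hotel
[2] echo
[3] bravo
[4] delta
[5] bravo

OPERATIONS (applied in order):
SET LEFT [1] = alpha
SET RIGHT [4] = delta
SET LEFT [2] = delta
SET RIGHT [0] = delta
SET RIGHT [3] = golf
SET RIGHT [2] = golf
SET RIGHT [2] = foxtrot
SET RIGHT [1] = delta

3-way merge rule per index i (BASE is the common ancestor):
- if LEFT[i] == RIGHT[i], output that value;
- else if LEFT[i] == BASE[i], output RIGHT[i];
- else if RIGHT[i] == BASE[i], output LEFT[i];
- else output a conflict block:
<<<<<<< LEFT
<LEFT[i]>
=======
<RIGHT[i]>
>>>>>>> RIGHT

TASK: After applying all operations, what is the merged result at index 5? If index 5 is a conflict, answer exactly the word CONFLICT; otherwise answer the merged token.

Final LEFT:  [golf, alpha, delta, bravo, delta, bravo]
Final RIGHT: [delta, delta, foxtrot, golf, delta, bravo]
i=0: L=golf=BASE, R=delta -> take RIGHT -> delta
i=1: BASE=hotel L=alpha R=delta all differ -> CONFLICT
i=2: BASE=echo L=delta R=foxtrot all differ -> CONFLICT
i=3: L=bravo=BASE, R=golf -> take RIGHT -> golf
i=4: L=delta R=delta -> agree -> delta
i=5: L=bravo R=bravo -> agree -> bravo
Index 5 -> bravo

Answer: bravo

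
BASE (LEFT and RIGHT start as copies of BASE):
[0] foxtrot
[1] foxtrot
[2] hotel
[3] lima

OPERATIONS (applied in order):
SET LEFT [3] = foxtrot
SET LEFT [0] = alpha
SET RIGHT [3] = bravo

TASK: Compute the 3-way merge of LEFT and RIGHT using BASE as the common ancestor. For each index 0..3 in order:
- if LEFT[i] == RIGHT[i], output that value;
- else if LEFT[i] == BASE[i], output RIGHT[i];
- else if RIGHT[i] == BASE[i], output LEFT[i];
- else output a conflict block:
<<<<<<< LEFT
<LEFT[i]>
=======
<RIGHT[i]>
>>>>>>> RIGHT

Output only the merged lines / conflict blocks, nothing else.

Final LEFT:  [alpha, foxtrot, hotel, foxtrot]
Final RIGHT: [foxtrot, foxtrot, hotel, bravo]
i=0: L=alpha, R=foxtrot=BASE -> take LEFT -> alpha
i=1: L=foxtrot R=foxtrot -> agree -> foxtrot
i=2: L=hotel R=hotel -> agree -> hotel
i=3: BASE=lima L=foxtrot R=bravo all differ -> CONFLICT

Answer: alpha
foxtrot
hotel
<<<<<<< LEFT
foxtrot
=======
bravo
>>>>>>> RIGHT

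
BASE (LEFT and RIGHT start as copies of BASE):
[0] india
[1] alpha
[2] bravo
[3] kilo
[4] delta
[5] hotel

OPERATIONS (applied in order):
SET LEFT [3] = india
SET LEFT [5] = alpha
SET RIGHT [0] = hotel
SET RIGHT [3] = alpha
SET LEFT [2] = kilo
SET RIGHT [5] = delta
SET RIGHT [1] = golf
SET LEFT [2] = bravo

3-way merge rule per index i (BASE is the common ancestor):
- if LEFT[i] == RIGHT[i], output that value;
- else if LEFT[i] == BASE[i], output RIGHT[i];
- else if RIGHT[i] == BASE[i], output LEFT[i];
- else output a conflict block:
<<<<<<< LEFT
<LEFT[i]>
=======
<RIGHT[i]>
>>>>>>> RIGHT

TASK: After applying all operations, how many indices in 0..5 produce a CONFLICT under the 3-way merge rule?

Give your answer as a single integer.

Final LEFT:  [india, alpha, bravo, india, delta, alpha]
Final RIGHT: [hotel, golf, bravo, alpha, delta, delta]
i=0: L=india=BASE, R=hotel -> take RIGHT -> hotel
i=1: L=alpha=BASE, R=golf -> take RIGHT -> golf
i=2: L=bravo R=bravo -> agree -> bravo
i=3: BASE=kilo L=india R=alpha all differ -> CONFLICT
i=4: L=delta R=delta -> agree -> delta
i=5: BASE=hotel L=alpha R=delta all differ -> CONFLICT
Conflict count: 2

Answer: 2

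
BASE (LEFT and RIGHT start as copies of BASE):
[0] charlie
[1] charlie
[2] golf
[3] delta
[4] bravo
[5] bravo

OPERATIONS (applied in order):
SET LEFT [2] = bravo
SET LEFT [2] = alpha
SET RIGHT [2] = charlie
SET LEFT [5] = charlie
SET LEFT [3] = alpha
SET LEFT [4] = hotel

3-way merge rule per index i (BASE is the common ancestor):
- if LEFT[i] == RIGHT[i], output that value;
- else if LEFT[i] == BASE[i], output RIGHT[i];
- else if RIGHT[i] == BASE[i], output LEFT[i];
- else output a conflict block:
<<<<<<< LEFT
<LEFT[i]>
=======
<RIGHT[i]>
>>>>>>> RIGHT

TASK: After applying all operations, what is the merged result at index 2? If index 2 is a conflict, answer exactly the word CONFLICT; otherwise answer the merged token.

Final LEFT:  [charlie, charlie, alpha, alpha, hotel, charlie]
Final RIGHT: [charlie, charlie, charlie, delta, bravo, bravo]
i=0: L=charlie R=charlie -> agree -> charlie
i=1: L=charlie R=charlie -> agree -> charlie
i=2: BASE=golf L=alpha R=charlie all differ -> CONFLICT
i=3: L=alpha, R=delta=BASE -> take LEFT -> alpha
i=4: L=hotel, R=bravo=BASE -> take LEFT -> hotel
i=5: L=charlie, R=bravo=BASE -> take LEFT -> charlie
Index 2 -> CONFLICT

Answer: CONFLICT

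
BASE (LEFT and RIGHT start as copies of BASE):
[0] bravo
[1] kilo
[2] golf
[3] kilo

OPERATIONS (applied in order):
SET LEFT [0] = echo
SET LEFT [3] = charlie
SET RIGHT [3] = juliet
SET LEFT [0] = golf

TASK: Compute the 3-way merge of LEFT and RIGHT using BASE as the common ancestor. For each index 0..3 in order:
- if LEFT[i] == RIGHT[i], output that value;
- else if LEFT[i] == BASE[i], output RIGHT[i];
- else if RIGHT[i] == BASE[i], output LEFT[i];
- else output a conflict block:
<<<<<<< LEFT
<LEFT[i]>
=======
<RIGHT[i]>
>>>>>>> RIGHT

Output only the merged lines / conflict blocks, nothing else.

Final LEFT:  [golf, kilo, golf, charlie]
Final RIGHT: [bravo, kilo, golf, juliet]
i=0: L=golf, R=bravo=BASE -> take LEFT -> golf
i=1: L=kilo R=kilo -> agree -> kilo
i=2: L=golf R=golf -> agree -> golf
i=3: BASE=kilo L=charlie R=juliet all differ -> CONFLICT

Answer: golf
kilo
golf
<<<<<<< LEFT
charlie
=======
juliet
>>>>>>> RIGHT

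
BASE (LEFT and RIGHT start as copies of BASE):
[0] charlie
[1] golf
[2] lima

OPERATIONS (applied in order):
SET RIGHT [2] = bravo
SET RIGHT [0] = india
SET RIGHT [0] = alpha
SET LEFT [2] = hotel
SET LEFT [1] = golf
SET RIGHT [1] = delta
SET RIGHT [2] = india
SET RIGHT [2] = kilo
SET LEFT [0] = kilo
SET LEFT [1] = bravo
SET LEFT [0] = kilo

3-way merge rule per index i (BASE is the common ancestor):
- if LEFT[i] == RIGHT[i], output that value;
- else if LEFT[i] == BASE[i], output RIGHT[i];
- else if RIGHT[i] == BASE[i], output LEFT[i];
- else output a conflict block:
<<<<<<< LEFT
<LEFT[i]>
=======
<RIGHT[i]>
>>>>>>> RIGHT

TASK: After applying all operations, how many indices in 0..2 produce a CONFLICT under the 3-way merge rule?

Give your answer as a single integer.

Answer: 3

Derivation:
Final LEFT:  [kilo, bravo, hotel]
Final RIGHT: [alpha, delta, kilo]
i=0: BASE=charlie L=kilo R=alpha all differ -> CONFLICT
i=1: BASE=golf L=bravo R=delta all differ -> CONFLICT
i=2: BASE=lima L=hotel R=kilo all differ -> CONFLICT
Conflict count: 3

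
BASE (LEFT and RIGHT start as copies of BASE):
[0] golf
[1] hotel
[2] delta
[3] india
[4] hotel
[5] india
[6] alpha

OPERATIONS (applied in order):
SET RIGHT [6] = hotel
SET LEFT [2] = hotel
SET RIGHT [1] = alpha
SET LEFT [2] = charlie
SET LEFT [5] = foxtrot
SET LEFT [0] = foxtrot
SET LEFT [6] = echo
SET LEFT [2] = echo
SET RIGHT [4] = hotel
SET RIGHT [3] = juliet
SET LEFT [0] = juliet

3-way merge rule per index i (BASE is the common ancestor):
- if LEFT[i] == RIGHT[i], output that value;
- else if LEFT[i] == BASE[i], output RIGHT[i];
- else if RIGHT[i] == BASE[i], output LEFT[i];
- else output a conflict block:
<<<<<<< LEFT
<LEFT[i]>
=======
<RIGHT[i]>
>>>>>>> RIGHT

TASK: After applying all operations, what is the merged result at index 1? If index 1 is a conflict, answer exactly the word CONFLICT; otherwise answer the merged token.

Final LEFT:  [juliet, hotel, echo, india, hotel, foxtrot, echo]
Final RIGHT: [golf, alpha, delta, juliet, hotel, india, hotel]
i=0: L=juliet, R=golf=BASE -> take LEFT -> juliet
i=1: L=hotel=BASE, R=alpha -> take RIGHT -> alpha
i=2: L=echo, R=delta=BASE -> take LEFT -> echo
i=3: L=india=BASE, R=juliet -> take RIGHT -> juliet
i=4: L=hotel R=hotel -> agree -> hotel
i=5: L=foxtrot, R=india=BASE -> take LEFT -> foxtrot
i=6: BASE=alpha L=echo R=hotel all differ -> CONFLICT
Index 1 -> alpha

Answer: alpha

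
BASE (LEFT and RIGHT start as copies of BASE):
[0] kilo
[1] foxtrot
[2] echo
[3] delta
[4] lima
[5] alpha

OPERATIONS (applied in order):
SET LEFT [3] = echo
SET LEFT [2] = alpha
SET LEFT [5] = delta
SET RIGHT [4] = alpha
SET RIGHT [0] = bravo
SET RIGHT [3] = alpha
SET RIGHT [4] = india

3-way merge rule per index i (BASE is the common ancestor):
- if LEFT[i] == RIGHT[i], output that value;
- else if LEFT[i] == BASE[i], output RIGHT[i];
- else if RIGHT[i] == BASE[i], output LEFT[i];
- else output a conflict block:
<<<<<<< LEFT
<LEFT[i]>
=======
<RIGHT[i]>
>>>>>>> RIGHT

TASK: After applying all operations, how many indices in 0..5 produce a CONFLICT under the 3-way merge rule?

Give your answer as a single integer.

Final LEFT:  [kilo, foxtrot, alpha, echo, lima, delta]
Final RIGHT: [bravo, foxtrot, echo, alpha, india, alpha]
i=0: L=kilo=BASE, R=bravo -> take RIGHT -> bravo
i=1: L=foxtrot R=foxtrot -> agree -> foxtrot
i=2: L=alpha, R=echo=BASE -> take LEFT -> alpha
i=3: BASE=delta L=echo R=alpha all differ -> CONFLICT
i=4: L=lima=BASE, R=india -> take RIGHT -> india
i=5: L=delta, R=alpha=BASE -> take LEFT -> delta
Conflict count: 1

Answer: 1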